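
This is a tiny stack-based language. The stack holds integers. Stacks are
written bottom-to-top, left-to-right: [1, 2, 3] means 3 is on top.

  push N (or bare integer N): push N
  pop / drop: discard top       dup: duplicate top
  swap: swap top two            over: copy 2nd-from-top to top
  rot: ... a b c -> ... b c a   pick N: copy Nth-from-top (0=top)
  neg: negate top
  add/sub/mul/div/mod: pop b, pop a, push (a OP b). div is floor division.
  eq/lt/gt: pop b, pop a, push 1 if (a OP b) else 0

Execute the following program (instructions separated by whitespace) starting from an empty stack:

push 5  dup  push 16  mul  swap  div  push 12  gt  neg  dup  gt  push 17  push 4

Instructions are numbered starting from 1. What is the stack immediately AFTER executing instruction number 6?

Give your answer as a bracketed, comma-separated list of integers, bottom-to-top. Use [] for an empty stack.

Answer: [16]

Derivation:
Step 1 ('push 5'): [5]
Step 2 ('dup'): [5, 5]
Step 3 ('push 16'): [5, 5, 16]
Step 4 ('mul'): [5, 80]
Step 5 ('swap'): [80, 5]
Step 6 ('div'): [16]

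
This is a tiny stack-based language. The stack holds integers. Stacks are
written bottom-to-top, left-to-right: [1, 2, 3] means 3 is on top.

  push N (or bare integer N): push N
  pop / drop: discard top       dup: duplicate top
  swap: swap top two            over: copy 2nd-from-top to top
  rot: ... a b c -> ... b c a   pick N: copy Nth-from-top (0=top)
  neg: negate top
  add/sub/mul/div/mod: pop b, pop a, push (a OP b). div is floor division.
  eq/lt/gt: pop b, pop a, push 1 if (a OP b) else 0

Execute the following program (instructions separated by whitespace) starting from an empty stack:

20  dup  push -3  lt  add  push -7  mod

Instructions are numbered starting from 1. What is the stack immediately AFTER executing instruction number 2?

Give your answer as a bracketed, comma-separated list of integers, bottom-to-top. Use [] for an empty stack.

Answer: [20, 20]

Derivation:
Step 1 ('20'): [20]
Step 2 ('dup'): [20, 20]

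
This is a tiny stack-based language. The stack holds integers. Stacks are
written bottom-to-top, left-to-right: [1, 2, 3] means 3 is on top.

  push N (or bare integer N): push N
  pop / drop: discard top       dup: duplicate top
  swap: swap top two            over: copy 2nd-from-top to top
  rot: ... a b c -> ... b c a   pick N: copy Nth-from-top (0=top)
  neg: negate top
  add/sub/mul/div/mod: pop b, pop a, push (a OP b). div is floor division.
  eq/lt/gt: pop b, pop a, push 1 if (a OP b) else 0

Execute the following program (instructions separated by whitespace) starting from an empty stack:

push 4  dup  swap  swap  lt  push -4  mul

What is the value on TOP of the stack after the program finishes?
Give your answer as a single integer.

Answer: 0

Derivation:
After 'push 4': [4]
After 'dup': [4, 4]
After 'swap': [4, 4]
After 'swap': [4, 4]
After 'lt': [0]
After 'push -4': [0, -4]
After 'mul': [0]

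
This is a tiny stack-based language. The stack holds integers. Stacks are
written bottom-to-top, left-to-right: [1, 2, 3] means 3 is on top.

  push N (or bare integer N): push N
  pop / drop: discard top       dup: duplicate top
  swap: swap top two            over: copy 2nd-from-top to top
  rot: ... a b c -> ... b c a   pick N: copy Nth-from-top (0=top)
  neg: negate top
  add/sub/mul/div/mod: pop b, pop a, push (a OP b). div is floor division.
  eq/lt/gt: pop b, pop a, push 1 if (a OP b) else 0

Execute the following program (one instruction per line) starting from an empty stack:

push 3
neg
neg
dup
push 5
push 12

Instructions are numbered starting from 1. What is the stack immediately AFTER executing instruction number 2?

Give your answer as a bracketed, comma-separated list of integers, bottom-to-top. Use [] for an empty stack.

Answer: [-3]

Derivation:
Step 1 ('push 3'): [3]
Step 2 ('neg'): [-3]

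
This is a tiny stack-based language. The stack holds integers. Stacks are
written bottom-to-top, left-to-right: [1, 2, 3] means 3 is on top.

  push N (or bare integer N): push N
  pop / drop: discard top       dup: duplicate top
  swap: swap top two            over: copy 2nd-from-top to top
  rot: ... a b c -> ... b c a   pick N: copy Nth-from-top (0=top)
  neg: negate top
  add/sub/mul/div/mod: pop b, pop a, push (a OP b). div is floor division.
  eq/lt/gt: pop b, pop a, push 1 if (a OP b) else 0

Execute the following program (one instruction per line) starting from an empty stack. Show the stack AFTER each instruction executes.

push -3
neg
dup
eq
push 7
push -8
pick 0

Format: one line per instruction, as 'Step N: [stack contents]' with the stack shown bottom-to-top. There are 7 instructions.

Step 1: [-3]
Step 2: [3]
Step 3: [3, 3]
Step 4: [1]
Step 5: [1, 7]
Step 6: [1, 7, -8]
Step 7: [1, 7, -8, -8]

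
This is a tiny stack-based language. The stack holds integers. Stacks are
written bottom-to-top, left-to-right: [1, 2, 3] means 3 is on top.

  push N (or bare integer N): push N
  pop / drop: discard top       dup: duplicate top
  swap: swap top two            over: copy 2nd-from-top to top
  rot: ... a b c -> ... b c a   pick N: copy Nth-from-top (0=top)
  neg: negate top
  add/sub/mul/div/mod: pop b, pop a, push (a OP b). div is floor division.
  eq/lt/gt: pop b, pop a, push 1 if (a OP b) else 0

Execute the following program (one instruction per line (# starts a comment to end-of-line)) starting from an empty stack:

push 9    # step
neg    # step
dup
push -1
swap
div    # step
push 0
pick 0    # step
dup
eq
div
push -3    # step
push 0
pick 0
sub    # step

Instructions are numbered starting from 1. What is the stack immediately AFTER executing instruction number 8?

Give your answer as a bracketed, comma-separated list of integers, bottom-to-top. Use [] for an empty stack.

Step 1 ('push 9'): [9]
Step 2 ('neg'): [-9]
Step 3 ('dup'): [-9, -9]
Step 4 ('push -1'): [-9, -9, -1]
Step 5 ('swap'): [-9, -1, -9]
Step 6 ('div'): [-9, 0]
Step 7 ('push 0'): [-9, 0, 0]
Step 8 ('pick 0'): [-9, 0, 0, 0]

Answer: [-9, 0, 0, 0]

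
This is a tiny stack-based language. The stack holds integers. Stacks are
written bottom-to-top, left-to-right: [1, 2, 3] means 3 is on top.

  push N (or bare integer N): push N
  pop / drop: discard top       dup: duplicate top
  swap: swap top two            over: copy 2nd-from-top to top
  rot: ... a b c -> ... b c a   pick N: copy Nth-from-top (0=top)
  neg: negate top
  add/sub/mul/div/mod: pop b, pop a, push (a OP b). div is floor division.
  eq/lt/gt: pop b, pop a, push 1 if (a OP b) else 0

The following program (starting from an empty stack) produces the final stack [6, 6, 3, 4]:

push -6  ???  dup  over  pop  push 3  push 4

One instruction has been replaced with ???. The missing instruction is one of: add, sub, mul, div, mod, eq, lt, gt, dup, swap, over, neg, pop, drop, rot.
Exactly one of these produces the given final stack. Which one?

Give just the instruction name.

Stack before ???: [-6]
Stack after ???:  [6]
The instruction that transforms [-6] -> [6] is: neg

Answer: neg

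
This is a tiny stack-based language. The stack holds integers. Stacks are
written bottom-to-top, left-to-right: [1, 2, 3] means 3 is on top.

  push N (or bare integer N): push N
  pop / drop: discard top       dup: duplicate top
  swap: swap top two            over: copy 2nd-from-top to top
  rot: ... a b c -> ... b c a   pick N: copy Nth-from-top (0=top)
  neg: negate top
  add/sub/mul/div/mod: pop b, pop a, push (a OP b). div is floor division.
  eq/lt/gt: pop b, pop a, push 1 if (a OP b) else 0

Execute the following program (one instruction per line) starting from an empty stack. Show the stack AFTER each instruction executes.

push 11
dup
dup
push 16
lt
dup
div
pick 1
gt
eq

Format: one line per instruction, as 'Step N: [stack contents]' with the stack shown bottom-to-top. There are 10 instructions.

Step 1: [11]
Step 2: [11, 11]
Step 3: [11, 11, 11]
Step 4: [11, 11, 11, 16]
Step 5: [11, 11, 1]
Step 6: [11, 11, 1, 1]
Step 7: [11, 11, 1]
Step 8: [11, 11, 1, 11]
Step 9: [11, 11, 0]
Step 10: [11, 0]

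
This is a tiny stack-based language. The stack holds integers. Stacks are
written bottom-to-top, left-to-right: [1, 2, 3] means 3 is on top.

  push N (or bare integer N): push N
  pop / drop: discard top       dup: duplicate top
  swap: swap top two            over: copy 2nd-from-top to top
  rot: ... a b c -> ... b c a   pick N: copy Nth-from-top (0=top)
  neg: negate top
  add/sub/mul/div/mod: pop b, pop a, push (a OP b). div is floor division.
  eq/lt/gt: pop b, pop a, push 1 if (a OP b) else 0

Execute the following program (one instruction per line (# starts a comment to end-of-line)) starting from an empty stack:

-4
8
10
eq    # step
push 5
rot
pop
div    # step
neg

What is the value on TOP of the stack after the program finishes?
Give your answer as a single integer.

Answer: 0

Derivation:
After 'push -4': [-4]
After 'push 8': [-4, 8]
After 'push 10': [-4, 8, 10]
After 'eq': [-4, 0]
After 'push 5': [-4, 0, 5]
After 'rot': [0, 5, -4]
After 'pop': [0, 5]
After 'div': [0]
After 'neg': [0]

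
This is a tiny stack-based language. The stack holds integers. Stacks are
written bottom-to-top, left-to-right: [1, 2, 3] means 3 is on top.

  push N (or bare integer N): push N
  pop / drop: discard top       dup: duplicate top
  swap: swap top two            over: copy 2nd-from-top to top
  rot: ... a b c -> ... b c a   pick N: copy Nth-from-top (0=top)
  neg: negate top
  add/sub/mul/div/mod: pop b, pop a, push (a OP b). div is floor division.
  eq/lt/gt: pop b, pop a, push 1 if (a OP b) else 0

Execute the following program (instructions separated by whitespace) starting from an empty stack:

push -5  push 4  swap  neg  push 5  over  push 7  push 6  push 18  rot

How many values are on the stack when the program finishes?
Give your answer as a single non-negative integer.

Answer: 7

Derivation:
After 'push -5': stack = [-5] (depth 1)
After 'push 4': stack = [-5, 4] (depth 2)
After 'swap': stack = [4, -5] (depth 2)
After 'neg': stack = [4, 5] (depth 2)
After 'push 5': stack = [4, 5, 5] (depth 3)
After 'over': stack = [4, 5, 5, 5] (depth 4)
After 'push 7': stack = [4, 5, 5, 5, 7] (depth 5)
After 'push 6': stack = [4, 5, 5, 5, 7, 6] (depth 6)
After 'push 18': stack = [4, 5, 5, 5, 7, 6, 18] (depth 7)
After 'rot': stack = [4, 5, 5, 5, 6, 18, 7] (depth 7)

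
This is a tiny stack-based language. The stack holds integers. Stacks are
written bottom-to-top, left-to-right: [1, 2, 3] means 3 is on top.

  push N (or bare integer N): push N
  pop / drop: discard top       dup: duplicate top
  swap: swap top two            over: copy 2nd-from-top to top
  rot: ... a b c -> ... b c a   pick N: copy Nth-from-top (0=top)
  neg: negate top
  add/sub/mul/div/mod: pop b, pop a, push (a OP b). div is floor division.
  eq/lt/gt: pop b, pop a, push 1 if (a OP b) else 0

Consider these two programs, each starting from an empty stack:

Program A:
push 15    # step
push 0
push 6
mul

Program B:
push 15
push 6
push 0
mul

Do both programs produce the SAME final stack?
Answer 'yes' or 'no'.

Program A trace:
  After 'push 15': [15]
  After 'push 0': [15, 0]
  After 'push 6': [15, 0, 6]
  After 'mul': [15, 0]
Program A final stack: [15, 0]

Program B trace:
  After 'push 15': [15]
  After 'push 6': [15, 6]
  After 'push 0': [15, 6, 0]
  After 'mul': [15, 0]
Program B final stack: [15, 0]
Same: yes

Answer: yes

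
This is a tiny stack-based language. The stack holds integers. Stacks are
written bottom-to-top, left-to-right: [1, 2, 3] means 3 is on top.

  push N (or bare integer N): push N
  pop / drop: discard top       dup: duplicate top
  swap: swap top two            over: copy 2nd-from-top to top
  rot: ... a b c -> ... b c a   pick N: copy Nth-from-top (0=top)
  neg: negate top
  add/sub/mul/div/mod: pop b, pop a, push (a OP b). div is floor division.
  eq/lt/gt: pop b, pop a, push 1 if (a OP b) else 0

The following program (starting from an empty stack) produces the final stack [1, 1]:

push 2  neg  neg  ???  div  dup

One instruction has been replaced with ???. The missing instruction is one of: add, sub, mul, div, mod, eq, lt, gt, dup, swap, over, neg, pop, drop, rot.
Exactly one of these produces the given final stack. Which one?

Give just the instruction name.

Stack before ???: [2]
Stack after ???:  [2, 2]
The instruction that transforms [2] -> [2, 2] is: dup

Answer: dup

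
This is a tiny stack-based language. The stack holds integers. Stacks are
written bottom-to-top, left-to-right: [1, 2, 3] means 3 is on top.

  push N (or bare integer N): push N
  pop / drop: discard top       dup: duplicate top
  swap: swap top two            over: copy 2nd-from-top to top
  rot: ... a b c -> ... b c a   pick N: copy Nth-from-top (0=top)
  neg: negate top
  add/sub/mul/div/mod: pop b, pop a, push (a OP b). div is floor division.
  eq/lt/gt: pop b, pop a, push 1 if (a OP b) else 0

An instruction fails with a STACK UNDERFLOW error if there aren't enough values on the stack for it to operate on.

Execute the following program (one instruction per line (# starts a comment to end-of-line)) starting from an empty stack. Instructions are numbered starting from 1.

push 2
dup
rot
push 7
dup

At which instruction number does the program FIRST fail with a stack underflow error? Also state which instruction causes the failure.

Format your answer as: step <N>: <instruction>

Answer: step 3: rot

Derivation:
Step 1 ('push 2'): stack = [2], depth = 1
Step 2 ('dup'): stack = [2, 2], depth = 2
Step 3 ('rot'): needs 3 value(s) but depth is 2 — STACK UNDERFLOW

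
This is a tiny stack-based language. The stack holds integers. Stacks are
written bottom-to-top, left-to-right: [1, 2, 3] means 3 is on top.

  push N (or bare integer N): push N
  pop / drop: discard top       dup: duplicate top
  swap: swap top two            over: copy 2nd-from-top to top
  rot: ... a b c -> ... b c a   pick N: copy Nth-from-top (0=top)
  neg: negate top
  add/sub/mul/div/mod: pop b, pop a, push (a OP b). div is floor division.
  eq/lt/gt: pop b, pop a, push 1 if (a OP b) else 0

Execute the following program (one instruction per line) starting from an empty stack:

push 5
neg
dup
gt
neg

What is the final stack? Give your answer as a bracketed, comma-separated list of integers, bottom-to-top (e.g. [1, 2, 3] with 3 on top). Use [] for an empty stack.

Answer: [0]

Derivation:
After 'push 5': [5]
After 'neg': [-5]
After 'dup': [-5, -5]
After 'gt': [0]
After 'neg': [0]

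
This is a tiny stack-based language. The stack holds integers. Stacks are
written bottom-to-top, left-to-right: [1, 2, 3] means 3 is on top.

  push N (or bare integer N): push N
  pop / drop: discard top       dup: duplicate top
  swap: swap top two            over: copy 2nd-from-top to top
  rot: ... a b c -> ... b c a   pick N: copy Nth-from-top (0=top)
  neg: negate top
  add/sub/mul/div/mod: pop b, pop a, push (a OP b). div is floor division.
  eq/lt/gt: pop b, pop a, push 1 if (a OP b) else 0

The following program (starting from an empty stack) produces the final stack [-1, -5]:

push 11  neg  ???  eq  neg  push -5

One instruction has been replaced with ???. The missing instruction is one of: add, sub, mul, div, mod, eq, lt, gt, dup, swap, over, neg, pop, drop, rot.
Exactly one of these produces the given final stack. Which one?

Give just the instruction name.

Stack before ???: [-11]
Stack after ???:  [-11, -11]
The instruction that transforms [-11] -> [-11, -11] is: dup

Answer: dup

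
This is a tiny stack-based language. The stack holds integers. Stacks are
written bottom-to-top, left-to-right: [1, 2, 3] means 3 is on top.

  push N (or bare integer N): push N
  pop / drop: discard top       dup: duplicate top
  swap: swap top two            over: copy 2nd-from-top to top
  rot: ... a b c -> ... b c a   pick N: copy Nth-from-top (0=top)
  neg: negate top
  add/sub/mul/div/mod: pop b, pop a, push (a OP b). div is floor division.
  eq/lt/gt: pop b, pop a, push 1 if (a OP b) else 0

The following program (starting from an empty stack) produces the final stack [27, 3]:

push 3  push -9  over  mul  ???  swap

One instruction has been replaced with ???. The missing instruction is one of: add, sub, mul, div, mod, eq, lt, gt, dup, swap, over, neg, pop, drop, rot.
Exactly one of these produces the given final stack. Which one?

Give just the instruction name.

Answer: neg

Derivation:
Stack before ???: [3, -27]
Stack after ???:  [3, 27]
The instruction that transforms [3, -27] -> [3, 27] is: neg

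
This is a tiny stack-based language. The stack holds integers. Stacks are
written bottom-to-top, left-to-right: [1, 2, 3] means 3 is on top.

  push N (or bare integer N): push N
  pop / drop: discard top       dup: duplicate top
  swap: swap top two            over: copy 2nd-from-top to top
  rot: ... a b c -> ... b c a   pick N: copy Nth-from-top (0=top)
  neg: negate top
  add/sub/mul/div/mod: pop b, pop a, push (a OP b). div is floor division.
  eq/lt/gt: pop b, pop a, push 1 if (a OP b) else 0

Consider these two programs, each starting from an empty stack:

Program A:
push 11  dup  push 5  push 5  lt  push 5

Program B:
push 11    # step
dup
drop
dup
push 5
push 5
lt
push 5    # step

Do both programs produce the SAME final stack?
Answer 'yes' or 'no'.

Program A trace:
  After 'push 11': [11]
  After 'dup': [11, 11]
  After 'push 5': [11, 11, 5]
  After 'push 5': [11, 11, 5, 5]
  After 'lt': [11, 11, 0]
  After 'push 5': [11, 11, 0, 5]
Program A final stack: [11, 11, 0, 5]

Program B trace:
  After 'push 11': [11]
  After 'dup': [11, 11]
  After 'drop': [11]
  After 'dup': [11, 11]
  After 'push 5': [11, 11, 5]
  After 'push 5': [11, 11, 5, 5]
  After 'lt': [11, 11, 0]
  After 'push 5': [11, 11, 0, 5]
Program B final stack: [11, 11, 0, 5]
Same: yes

Answer: yes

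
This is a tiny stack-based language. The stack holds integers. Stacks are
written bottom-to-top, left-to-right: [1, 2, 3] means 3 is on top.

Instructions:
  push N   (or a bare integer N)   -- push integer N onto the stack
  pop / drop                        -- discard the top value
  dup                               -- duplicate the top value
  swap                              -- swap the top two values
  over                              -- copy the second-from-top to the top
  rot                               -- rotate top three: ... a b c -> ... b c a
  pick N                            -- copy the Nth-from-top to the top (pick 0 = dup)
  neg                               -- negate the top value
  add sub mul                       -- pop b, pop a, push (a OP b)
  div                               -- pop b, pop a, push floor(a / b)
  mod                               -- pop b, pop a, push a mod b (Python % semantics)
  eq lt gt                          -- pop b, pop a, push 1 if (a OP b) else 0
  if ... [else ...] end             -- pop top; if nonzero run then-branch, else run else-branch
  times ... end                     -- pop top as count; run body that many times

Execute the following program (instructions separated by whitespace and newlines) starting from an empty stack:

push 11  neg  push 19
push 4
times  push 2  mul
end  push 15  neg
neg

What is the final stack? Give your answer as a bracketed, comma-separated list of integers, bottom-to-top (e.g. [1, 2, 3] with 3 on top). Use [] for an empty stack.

After 'push 11': [11]
After 'neg': [-11]
After 'push 19': [-11, 19]
After 'push 4': [-11, 19, 4]
After 'times': [-11, 19]
After 'push 2': [-11, 19, 2]
After 'mul': [-11, 38]
After 'push 2': [-11, 38, 2]
After 'mul': [-11, 76]
After 'push 2': [-11, 76, 2]
After 'mul': [-11, 152]
After 'push 2': [-11, 152, 2]
After 'mul': [-11, 304]
After 'push 15': [-11, 304, 15]
After 'neg': [-11, 304, -15]
After 'neg': [-11, 304, 15]

Answer: [-11, 304, 15]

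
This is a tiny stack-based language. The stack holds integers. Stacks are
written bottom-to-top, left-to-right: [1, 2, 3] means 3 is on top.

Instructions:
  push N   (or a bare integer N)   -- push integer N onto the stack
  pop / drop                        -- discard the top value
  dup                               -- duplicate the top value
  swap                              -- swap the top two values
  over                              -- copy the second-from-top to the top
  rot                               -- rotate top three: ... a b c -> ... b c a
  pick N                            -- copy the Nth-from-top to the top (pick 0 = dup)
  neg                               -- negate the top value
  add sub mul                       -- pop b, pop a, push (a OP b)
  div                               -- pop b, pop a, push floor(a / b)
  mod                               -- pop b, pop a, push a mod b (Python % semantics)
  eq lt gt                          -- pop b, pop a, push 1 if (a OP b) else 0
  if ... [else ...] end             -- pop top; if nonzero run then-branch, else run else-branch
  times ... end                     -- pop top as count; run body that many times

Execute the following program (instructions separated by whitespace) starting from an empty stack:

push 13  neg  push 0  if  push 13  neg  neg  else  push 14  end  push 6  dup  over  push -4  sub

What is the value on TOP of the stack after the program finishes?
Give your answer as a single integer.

Answer: 10

Derivation:
After 'push 13': [13]
After 'neg': [-13]
After 'push 0': [-13, 0]
After 'if': [-13]
After 'push 14': [-13, 14]
After 'push 6': [-13, 14, 6]
After 'dup': [-13, 14, 6, 6]
After 'over': [-13, 14, 6, 6, 6]
After 'push -4': [-13, 14, 6, 6, 6, -4]
After 'sub': [-13, 14, 6, 6, 10]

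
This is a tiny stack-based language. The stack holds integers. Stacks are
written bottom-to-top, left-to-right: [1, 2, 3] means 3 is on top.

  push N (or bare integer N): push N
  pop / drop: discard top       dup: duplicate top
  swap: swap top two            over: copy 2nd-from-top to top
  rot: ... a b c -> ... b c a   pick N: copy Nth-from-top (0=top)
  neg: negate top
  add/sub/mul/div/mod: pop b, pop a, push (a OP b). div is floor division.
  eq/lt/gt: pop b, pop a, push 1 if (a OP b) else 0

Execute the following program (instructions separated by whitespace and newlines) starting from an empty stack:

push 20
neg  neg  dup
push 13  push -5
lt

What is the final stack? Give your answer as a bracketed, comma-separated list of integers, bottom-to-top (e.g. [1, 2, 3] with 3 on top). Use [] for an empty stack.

After 'push 20': [20]
After 'neg': [-20]
After 'neg': [20]
After 'dup': [20, 20]
After 'push 13': [20, 20, 13]
After 'push -5': [20, 20, 13, -5]
After 'lt': [20, 20, 0]

Answer: [20, 20, 0]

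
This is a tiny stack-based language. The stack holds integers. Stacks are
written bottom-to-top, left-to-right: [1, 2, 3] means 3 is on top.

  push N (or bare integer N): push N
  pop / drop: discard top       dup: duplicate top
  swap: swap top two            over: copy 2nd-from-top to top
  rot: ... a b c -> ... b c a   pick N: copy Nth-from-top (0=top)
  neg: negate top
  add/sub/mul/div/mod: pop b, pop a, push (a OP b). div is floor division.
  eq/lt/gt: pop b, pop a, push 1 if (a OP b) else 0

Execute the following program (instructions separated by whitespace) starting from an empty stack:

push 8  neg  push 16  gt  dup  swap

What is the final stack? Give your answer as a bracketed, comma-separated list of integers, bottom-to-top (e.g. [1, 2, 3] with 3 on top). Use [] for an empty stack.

Answer: [0, 0]

Derivation:
After 'push 8': [8]
After 'neg': [-8]
After 'push 16': [-8, 16]
After 'gt': [0]
After 'dup': [0, 0]
After 'swap': [0, 0]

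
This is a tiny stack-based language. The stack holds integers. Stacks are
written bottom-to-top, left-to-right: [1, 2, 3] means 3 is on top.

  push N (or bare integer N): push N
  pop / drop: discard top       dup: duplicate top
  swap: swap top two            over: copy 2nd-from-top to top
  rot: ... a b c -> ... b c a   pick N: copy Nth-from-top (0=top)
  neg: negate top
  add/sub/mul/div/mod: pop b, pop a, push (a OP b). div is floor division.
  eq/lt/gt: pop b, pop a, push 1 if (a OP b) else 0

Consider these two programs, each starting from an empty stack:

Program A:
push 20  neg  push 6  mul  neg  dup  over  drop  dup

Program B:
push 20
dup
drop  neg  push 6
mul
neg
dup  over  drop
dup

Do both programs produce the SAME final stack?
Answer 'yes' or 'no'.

Answer: yes

Derivation:
Program A trace:
  After 'push 20': [20]
  After 'neg': [-20]
  After 'push 6': [-20, 6]
  After 'mul': [-120]
  After 'neg': [120]
  After 'dup': [120, 120]
  After 'over': [120, 120, 120]
  After 'drop': [120, 120]
  After 'dup': [120, 120, 120]
Program A final stack: [120, 120, 120]

Program B trace:
  After 'push 20': [20]
  After 'dup': [20, 20]
  After 'drop': [20]
  After 'neg': [-20]
  After 'push 6': [-20, 6]
  After 'mul': [-120]
  After 'neg': [120]
  After 'dup': [120, 120]
  After 'over': [120, 120, 120]
  After 'drop': [120, 120]
  After 'dup': [120, 120, 120]
Program B final stack: [120, 120, 120]
Same: yes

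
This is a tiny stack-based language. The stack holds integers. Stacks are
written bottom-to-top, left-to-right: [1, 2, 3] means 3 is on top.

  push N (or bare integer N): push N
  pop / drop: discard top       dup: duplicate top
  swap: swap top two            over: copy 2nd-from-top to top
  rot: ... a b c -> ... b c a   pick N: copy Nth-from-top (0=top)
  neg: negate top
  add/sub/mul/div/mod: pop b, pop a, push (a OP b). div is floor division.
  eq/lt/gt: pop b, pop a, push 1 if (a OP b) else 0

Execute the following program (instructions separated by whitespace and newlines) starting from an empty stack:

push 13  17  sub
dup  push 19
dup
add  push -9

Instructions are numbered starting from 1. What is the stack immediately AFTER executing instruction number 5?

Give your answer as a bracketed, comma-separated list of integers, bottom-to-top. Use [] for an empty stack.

Step 1 ('push 13'): [13]
Step 2 ('17'): [13, 17]
Step 3 ('sub'): [-4]
Step 4 ('dup'): [-4, -4]
Step 5 ('push 19'): [-4, -4, 19]

Answer: [-4, -4, 19]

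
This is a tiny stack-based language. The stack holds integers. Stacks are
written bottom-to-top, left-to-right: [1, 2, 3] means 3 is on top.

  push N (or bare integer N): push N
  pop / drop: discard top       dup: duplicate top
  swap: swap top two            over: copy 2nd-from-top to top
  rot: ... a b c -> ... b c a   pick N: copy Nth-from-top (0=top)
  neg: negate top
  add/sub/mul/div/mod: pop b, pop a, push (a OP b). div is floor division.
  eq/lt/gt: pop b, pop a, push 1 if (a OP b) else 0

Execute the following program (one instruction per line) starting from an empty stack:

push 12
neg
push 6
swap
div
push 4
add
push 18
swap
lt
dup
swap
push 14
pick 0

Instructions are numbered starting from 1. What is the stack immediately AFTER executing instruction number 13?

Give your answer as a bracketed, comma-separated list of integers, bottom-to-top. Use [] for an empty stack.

Step 1 ('push 12'): [12]
Step 2 ('neg'): [-12]
Step 3 ('push 6'): [-12, 6]
Step 4 ('swap'): [6, -12]
Step 5 ('div'): [-1]
Step 6 ('push 4'): [-1, 4]
Step 7 ('add'): [3]
Step 8 ('push 18'): [3, 18]
Step 9 ('swap'): [18, 3]
Step 10 ('lt'): [0]
Step 11 ('dup'): [0, 0]
Step 12 ('swap'): [0, 0]
Step 13 ('push 14'): [0, 0, 14]

Answer: [0, 0, 14]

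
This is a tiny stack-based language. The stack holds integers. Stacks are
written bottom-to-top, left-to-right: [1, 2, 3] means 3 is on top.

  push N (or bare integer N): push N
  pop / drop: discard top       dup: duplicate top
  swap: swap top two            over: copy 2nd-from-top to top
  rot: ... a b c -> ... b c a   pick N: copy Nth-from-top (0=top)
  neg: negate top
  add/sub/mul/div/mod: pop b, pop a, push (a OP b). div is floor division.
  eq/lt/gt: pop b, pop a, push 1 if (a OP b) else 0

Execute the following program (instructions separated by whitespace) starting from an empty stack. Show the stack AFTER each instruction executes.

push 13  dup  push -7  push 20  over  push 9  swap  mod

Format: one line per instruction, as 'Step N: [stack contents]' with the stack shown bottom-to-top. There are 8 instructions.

Step 1: [13]
Step 2: [13, 13]
Step 3: [13, 13, -7]
Step 4: [13, 13, -7, 20]
Step 5: [13, 13, -7, 20, -7]
Step 6: [13, 13, -7, 20, -7, 9]
Step 7: [13, 13, -7, 20, 9, -7]
Step 8: [13, 13, -7, 20, -5]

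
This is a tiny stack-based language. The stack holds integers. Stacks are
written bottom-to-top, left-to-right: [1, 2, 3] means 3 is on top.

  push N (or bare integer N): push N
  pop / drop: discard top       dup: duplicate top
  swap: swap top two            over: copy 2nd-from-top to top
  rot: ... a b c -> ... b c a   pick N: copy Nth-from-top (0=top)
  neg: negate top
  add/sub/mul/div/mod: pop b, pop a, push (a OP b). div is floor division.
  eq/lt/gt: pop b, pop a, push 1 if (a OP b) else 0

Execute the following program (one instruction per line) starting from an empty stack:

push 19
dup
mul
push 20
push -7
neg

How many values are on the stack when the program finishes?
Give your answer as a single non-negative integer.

After 'push 19': stack = [19] (depth 1)
After 'dup': stack = [19, 19] (depth 2)
After 'mul': stack = [361] (depth 1)
After 'push 20': stack = [361, 20] (depth 2)
After 'push -7': stack = [361, 20, -7] (depth 3)
After 'neg': stack = [361, 20, 7] (depth 3)

Answer: 3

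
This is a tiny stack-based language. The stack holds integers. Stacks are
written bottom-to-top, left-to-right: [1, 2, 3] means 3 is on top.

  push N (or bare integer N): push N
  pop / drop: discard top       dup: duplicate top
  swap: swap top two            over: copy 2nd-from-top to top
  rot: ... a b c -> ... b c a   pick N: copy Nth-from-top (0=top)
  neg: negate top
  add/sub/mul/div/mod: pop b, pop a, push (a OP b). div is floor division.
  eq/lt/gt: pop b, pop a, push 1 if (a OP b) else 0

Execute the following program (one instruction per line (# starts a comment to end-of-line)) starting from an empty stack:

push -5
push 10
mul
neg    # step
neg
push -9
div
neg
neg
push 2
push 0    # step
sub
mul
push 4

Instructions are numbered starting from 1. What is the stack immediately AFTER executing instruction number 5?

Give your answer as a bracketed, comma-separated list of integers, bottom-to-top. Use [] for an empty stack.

Answer: [-50]

Derivation:
Step 1 ('push -5'): [-5]
Step 2 ('push 10'): [-5, 10]
Step 3 ('mul'): [-50]
Step 4 ('neg'): [50]
Step 5 ('neg'): [-50]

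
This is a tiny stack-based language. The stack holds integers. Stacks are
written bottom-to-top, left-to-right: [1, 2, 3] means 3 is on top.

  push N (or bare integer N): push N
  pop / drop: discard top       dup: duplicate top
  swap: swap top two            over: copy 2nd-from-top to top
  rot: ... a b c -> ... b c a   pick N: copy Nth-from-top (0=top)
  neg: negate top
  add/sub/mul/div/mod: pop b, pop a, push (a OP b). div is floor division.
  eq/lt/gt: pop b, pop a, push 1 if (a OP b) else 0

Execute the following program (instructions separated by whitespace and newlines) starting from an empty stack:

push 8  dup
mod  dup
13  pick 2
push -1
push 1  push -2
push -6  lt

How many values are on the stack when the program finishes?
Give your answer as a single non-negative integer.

Answer: 7

Derivation:
After 'push 8': stack = [8] (depth 1)
After 'dup': stack = [8, 8] (depth 2)
After 'mod': stack = [0] (depth 1)
After 'dup': stack = [0, 0] (depth 2)
After 'push 13': stack = [0, 0, 13] (depth 3)
After 'pick 2': stack = [0, 0, 13, 0] (depth 4)
After 'push -1': stack = [0, 0, 13, 0, -1] (depth 5)
After 'push 1': stack = [0, 0, 13, 0, -1, 1] (depth 6)
After 'push -2': stack = [0, 0, 13, 0, -1, 1, -2] (depth 7)
After 'push -6': stack = [0, 0, 13, 0, -1, 1, -2, -6] (depth 8)
After 'lt': stack = [0, 0, 13, 0, -1, 1, 0] (depth 7)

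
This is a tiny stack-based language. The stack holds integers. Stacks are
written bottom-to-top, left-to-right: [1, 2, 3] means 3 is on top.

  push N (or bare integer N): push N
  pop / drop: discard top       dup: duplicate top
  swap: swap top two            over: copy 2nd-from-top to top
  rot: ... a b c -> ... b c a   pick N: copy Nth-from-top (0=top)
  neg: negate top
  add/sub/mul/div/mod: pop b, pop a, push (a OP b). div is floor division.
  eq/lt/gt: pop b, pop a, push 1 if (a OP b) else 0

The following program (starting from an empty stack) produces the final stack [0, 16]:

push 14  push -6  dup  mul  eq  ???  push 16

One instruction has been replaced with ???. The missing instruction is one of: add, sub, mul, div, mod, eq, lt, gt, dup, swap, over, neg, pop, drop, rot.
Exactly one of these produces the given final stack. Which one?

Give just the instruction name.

Stack before ???: [0]
Stack after ???:  [0]
The instruction that transforms [0] -> [0] is: neg

Answer: neg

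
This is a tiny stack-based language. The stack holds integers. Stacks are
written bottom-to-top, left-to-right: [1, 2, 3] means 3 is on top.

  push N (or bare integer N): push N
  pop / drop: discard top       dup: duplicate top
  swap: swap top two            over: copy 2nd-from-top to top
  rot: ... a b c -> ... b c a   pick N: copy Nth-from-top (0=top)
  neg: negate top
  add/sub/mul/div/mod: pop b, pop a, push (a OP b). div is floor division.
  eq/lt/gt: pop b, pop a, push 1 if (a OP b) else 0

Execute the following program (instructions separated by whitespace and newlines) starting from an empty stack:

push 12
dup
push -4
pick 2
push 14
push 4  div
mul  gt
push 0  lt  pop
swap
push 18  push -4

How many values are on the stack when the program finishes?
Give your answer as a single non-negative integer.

After 'push 12': stack = [12] (depth 1)
After 'dup': stack = [12, 12] (depth 2)
After 'push -4': stack = [12, 12, -4] (depth 3)
After 'pick 2': stack = [12, 12, -4, 12] (depth 4)
After 'push 14': stack = [12, 12, -4, 12, 14] (depth 5)
After 'push 4': stack = [12, 12, -4, 12, 14, 4] (depth 6)
After 'div': stack = [12, 12, -4, 12, 3] (depth 5)
After 'mul': stack = [12, 12, -4, 36] (depth 4)
After 'gt': stack = [12, 12, 0] (depth 3)
After 'push 0': stack = [12, 12, 0, 0] (depth 4)
After 'lt': stack = [12, 12, 0] (depth 3)
After 'pop': stack = [12, 12] (depth 2)
After 'swap': stack = [12, 12] (depth 2)
After 'push 18': stack = [12, 12, 18] (depth 3)
After 'push -4': stack = [12, 12, 18, -4] (depth 4)

Answer: 4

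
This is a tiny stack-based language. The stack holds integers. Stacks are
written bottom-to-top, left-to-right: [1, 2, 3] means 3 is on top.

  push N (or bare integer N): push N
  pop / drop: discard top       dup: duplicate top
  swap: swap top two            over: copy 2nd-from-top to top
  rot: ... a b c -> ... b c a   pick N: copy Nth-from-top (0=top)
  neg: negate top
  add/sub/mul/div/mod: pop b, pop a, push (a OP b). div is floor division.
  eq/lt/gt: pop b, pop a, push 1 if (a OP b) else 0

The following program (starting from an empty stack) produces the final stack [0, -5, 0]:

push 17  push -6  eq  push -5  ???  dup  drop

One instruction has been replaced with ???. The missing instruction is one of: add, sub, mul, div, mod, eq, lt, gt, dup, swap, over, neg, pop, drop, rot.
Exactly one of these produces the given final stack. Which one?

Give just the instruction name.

Stack before ???: [0, -5]
Stack after ???:  [0, -5, 0]
The instruction that transforms [0, -5] -> [0, -5, 0] is: over

Answer: over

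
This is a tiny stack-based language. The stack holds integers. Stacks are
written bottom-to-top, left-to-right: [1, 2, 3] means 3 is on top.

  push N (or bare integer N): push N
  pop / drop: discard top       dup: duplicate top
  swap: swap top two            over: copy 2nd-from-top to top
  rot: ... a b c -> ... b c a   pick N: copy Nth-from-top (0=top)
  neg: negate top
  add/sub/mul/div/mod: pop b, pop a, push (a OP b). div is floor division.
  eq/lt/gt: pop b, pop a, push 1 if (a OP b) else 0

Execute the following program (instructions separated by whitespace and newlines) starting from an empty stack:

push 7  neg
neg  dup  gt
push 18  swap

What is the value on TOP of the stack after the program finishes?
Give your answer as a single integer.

Answer: 0

Derivation:
After 'push 7': [7]
After 'neg': [-7]
After 'neg': [7]
After 'dup': [7, 7]
After 'gt': [0]
After 'push 18': [0, 18]
After 'swap': [18, 0]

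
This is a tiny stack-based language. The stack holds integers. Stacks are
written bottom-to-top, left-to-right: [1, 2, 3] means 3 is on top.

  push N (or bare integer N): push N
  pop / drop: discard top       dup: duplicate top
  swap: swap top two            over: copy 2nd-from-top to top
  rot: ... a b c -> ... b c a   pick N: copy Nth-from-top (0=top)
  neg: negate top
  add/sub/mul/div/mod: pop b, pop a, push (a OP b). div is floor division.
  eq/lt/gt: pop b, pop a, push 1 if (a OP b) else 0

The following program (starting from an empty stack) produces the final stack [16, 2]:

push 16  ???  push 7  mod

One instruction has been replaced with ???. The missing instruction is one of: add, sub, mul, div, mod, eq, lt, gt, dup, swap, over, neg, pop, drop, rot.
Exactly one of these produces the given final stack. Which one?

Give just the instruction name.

Stack before ???: [16]
Stack after ???:  [16, 16]
The instruction that transforms [16] -> [16, 16] is: dup

Answer: dup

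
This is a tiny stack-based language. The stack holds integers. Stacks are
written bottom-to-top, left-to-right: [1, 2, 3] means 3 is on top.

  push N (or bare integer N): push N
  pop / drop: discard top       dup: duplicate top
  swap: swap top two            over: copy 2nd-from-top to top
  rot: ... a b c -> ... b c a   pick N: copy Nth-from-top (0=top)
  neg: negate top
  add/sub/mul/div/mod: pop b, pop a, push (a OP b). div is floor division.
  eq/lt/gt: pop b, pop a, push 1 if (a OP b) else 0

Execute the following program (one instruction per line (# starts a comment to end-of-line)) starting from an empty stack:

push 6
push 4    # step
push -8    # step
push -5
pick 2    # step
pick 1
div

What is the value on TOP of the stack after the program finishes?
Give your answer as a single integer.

After 'push 6': [6]
After 'push 4': [6, 4]
After 'push -8': [6, 4, -8]
After 'push -5': [6, 4, -8, -5]
After 'pick 2': [6, 4, -8, -5, 4]
After 'pick 1': [6, 4, -8, -5, 4, -5]
After 'div': [6, 4, -8, -5, -1]

Answer: -1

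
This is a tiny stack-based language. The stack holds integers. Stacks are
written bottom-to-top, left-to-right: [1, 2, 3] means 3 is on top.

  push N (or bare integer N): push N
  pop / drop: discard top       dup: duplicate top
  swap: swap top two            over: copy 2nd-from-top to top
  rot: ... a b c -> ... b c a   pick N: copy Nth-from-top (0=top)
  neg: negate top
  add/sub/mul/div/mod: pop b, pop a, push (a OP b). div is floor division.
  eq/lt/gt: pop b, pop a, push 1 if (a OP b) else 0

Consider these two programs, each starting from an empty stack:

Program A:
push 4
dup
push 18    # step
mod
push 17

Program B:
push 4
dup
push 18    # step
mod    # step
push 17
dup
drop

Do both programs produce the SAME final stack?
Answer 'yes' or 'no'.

Program A trace:
  After 'push 4': [4]
  After 'dup': [4, 4]
  After 'push 18': [4, 4, 18]
  After 'mod': [4, 4]
  After 'push 17': [4, 4, 17]
Program A final stack: [4, 4, 17]

Program B trace:
  After 'push 4': [4]
  After 'dup': [4, 4]
  After 'push 18': [4, 4, 18]
  After 'mod': [4, 4]
  After 'push 17': [4, 4, 17]
  After 'dup': [4, 4, 17, 17]
  After 'drop': [4, 4, 17]
Program B final stack: [4, 4, 17]
Same: yes

Answer: yes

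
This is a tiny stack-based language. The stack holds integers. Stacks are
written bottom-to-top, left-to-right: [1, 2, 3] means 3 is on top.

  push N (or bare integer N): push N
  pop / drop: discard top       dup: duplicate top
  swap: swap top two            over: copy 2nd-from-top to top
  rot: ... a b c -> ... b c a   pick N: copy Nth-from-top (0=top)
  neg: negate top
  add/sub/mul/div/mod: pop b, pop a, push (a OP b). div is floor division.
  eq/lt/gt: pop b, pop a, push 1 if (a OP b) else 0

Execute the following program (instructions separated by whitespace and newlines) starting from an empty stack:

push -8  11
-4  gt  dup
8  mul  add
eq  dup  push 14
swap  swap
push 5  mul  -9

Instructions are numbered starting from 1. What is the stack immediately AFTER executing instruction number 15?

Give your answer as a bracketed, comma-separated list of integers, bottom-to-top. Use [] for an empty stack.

Step 1 ('push -8'): [-8]
Step 2 ('11'): [-8, 11]
Step 3 ('-4'): [-8, 11, -4]
Step 4 ('gt'): [-8, 1]
Step 5 ('dup'): [-8, 1, 1]
Step 6 ('8'): [-8, 1, 1, 8]
Step 7 ('mul'): [-8, 1, 8]
Step 8 ('add'): [-8, 9]
Step 9 ('eq'): [0]
Step 10 ('dup'): [0, 0]
Step 11 ('push 14'): [0, 0, 14]
Step 12 ('swap'): [0, 14, 0]
Step 13 ('swap'): [0, 0, 14]
Step 14 ('push 5'): [0, 0, 14, 5]
Step 15 ('mul'): [0, 0, 70]

Answer: [0, 0, 70]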